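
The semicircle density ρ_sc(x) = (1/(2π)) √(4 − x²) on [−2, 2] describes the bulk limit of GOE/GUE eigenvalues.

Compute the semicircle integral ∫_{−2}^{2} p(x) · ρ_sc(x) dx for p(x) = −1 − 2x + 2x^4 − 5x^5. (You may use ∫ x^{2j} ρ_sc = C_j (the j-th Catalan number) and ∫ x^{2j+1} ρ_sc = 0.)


Write p(x) = Σ a_i x^i, split into monomials and integrate each against ρ_sc separately.
Using ∫ x^{2j} ρ_sc = C_j = (1/(j+1)) C(2j, j) (Catalan numbers) and ∫ x^{2j+1} ρ_sc = 0 (odd monomials vanish by symmetry):
  i = 0 (even): a_0 · C_{0} = -1 · 1 = -1
  i = 1 (odd): ∫ x^1 ρ_sc = 0 (vanishes)
  i = 4 (even): a_4 · C_{2} = 2 · 2 = 4
  i = 5 (odd): ∫ x^5 ρ_sc = 0 (vanishes)

Summing the contributions: ∫_{−2}^{2} p(x) ρ_sc(x) dx = (-1) + 4 = 3.


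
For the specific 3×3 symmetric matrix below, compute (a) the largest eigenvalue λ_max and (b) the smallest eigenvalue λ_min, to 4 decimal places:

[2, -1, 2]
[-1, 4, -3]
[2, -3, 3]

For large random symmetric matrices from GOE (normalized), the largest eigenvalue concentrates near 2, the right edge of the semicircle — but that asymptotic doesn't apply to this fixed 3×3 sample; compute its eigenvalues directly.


Since M is real symmetric, all three eigenvalues are real; they are the roots of det(λI − M) = λ³ − (tr M) λ² + s λ − det M, where s is the sum of the principal 2×2 minors.
tr M = 2 + 4 + 3 = 9.
s = (2·4 − (-1)²) + (2·3 − 2²) + (4·3 − (-3)²) = 7 + 2 + 3 = 12.
det M (expand along row 1) = 2·3 − (-1)·3 + 2·(-5) = -1.
Characteristic polynomial: λ³ − 9λ² + 12λ + 1 = 0.
Substitute λ = y + (tr M)/3 = y + 3.000000 to remove the quadratic term: y³ + p·y + q = 0 with p = s − (tr M)²/3 = -15.000000 and q = −2(tr M)³/27 + (tr M)·s/3 − det M = -17.000000.
Three real roots ⇒ use the trigonometric (Viète) form: r = 2√(−p/3) = 4.472136, φ = arccos(3q/(p·r)) = arccos(0.760263) = 0.707078 rad.
y_k = r·cos(φ/3 − 2πk/3) for k = 0, 1, 2 gives y = 4.348494, -1.269841, -3.078653.
λ_k = y_k + 3.000000 gives λ = 7.3485, 1.7302, -0.0787 (check: the sum is 9.0000 = tr M).

Hence λ_max = 7.3485 and λ_min = -0.0787.


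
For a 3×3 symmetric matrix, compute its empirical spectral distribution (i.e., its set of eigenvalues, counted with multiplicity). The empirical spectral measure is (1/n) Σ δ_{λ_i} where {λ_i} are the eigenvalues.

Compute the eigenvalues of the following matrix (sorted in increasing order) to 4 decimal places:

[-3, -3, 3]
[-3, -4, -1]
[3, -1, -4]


Since M is real symmetric, all three eigenvalues are real; they are the roots of det(λI − M) = λ³ − (tr M) λ² + s λ − det M, where s is the sum of the principal 2×2 minors.
tr M = -3 + (-4) + (-4) = -11.
s = ((-3)·(-4) − (-3)²) + ((-3)·(-4) − 3²) + ((-4)·(-4) − (-1)²) = 3 + 3 + 15 = 21.
det M (expand along row 1) = (-3)·15 − (-3)·15 + 3·15 = 45.
Characteristic polynomial: λ³ + 11λ² + 21λ − 45 = 0.
Substitute λ = y + (tr M)/3 = y − 3.666667 to remove the quadratic term: y³ + p·y + q = 0 with p = s − (tr M)²/3 = -19.333333 and q = −2(tr M)³/27 + (tr M)·s/3 − det M = -23.407407.
Three real roots ⇒ use the trigonometric (Viète) form: r = 2√(−p/3) = 5.077182, φ = arccos(3q/(p·r)) = arccos(0.715394) = 0.773609 rad.
y_k = r·cos(φ/3 − 2πk/3) for k = 0, 1, 2 gives y = 4.909307, -1.333333, -3.575974.
λ_k = y_k − 3.666667 gives λ = 1.2426, -5.0000, -7.2426 (check: the sum is -11.0000 = tr M).

Eigenvalues sorted in increasing order: [-7.2426, -5.0000, 1.2426].


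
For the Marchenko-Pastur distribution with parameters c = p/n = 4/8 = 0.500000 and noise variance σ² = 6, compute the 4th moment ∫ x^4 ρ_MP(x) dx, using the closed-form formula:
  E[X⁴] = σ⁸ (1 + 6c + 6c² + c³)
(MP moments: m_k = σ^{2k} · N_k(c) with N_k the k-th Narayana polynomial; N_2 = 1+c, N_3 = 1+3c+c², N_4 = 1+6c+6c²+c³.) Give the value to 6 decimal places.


E[X⁴] = σ⁸ (1 + 6c + 6c² + c³) (fourth MP moment). With σ² = 6 (so σ⁸ = 1296) and c = 4/8 = 0.500000: E[X⁴] = 1296 · (1 + 6·0.500000 + 6·(0.500000)² + (0.500000)³) = 1296 · 5.625000.

So E[X^4] = 7290.000000.


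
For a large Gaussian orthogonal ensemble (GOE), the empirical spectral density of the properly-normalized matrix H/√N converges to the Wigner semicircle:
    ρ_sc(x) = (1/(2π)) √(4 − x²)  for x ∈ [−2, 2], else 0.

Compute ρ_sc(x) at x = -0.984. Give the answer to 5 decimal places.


ρ_sc(x) = (1/(2π)) √(4 − x²). With x = -0.984:
  4 − x² = 4 − (-0.984)² = 4 − 0.968256 = 3.031744.
  √(4 − x²) = 1.741190.
  1/(2π) = 0.159155.
  ρ_sc(-0.984) = 0.159155 · 1.741190 = 0.277119.

Rounded to 5 decimal places: ρ_sc(-0.984) ≈ 0.27712.


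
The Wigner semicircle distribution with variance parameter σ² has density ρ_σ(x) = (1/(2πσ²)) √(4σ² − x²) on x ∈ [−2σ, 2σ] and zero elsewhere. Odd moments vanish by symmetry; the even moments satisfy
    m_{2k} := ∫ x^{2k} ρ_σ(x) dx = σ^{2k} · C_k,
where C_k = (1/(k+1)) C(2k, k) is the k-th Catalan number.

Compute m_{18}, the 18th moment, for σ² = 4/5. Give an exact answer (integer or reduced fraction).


By the scaled semicircle moment identity, m_{2k} = σ^{2k} · C_k with k = 9.
C_9 = (1/(k+1)) · C(2k, k) = (1/10) · C(18, 9) = (1/10) · 48620 = 4862.
σ^{2k} = (σ²)^k = (4/5)^9 = 262144/1953125.

Therefore m_{18} = σ^{18} · C_9 = (262144/1953125) · 4862 = 1274544128/1953125.


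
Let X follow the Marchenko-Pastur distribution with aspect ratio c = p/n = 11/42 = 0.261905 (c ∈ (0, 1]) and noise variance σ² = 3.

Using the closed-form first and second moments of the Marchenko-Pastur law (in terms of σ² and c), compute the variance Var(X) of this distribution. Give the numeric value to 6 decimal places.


Recall the MP moments m_1 = E[X] = σ² and m_2 = E[X²] = σ⁴ (1 + c).
m_1 = E[X] = σ² = 3, so m_1² = 9.
m_2 = E[X²] = σ⁴ (1 + c) = 9 · (1 + 0.261905) = 9 · 1.261905 = 11.357143.
(Note m_2 − m_1² simplifies to c · σ⁴ = 0.261905 · 9.)

Var(X) = m_2 − m_1² = 11.357143 − 9 = 2.357143.


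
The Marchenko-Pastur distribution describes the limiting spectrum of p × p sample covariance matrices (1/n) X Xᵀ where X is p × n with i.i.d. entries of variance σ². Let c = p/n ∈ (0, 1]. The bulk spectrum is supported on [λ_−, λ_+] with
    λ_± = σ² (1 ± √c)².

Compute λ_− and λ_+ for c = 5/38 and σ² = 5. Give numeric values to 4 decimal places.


c = 5/38 = 0.131579; √c = 0.362738.
λ_− = σ² (1 − √c)² = 5 · (1 − 0.362738)² = 5 · (0.637262)² = 2.030513.
λ_+ = σ² (1 + √c)² = 5 · (1 + 0.362738)² = 5 · (1.362738)² = 9.285276.

Rounded to 4 decimal places: λ_− ≈ 2.0305, λ_+ ≈ 9.2853.


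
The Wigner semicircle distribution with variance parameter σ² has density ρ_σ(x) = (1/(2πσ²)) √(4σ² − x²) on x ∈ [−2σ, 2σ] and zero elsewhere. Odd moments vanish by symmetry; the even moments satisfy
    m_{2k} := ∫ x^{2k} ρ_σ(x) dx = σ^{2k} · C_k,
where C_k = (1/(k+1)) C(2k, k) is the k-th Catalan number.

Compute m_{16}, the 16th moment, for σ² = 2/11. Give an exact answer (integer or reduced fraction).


By the scaled semicircle moment identity, m_{2k} = σ^{2k} · C_k with k = 8.
C_8 = (1/(k+1)) · C(2k, k) = (1/9) · C(16, 8) = (1/9) · 12870 = 1430.
σ^{2k} = (σ²)^k = (2/11)^8 = 256/214358881.

Therefore m_{16} = σ^{16} · C_8 = (256/214358881) · 1430 = 33280/19487171.


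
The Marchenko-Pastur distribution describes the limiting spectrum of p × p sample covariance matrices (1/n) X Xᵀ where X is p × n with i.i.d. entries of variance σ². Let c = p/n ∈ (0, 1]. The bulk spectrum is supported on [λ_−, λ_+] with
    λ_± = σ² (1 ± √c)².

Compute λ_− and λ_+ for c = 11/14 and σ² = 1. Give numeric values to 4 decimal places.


c = 11/14 = 0.785714; √c = 0.886405.
λ_− = σ² (1 − √c)² = 1 · (1 − 0.886405)² = 1 · (0.113595)² = 0.012904.
λ_+ = σ² (1 + √c)² = 1 · (1 + 0.886405)² = 1 · (1.886405)² = 3.558525.

Rounded to 4 decimal places: λ_− ≈ 0.0129, λ_+ ≈ 3.5585.


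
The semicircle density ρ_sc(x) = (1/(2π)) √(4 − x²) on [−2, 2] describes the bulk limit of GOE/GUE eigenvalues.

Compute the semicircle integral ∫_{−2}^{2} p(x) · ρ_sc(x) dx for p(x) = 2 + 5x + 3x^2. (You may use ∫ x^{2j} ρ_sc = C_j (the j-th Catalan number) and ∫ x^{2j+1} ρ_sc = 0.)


Write p(x) = Σ a_i x^i, split into monomials and integrate each against ρ_sc separately.
Using ∫ x^{2j} ρ_sc = C_j = (1/(j+1)) C(2j, j) (Catalan numbers) and ∫ x^{2j+1} ρ_sc = 0 (odd monomials vanish by symmetry):
  i = 0 (even): a_0 · C_{0} = 2 · 1 = 2
  i = 1 (odd): ∫ x^1 ρ_sc = 0 (vanishes)
  i = 2 (even): a_2 · C_{1} = 3 · 1 = 3

Summing the contributions: ∫_{−2}^{2} p(x) ρ_sc(x) dx = 2 + 3 = 5.


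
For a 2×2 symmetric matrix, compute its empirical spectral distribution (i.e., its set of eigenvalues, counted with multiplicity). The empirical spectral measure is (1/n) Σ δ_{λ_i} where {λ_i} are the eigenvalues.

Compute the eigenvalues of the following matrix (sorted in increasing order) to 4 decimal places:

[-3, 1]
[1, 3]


Since M is real symmetric, both eigenvalues are real; they are the roots of det(λI − M) = λ² − (tr M) λ + det M.
tr M = -3 + 3 = 0.
det M = (-3)·3 − 1² = -9 − 1 = -10.
Characteristic polynomial: λ² − 10 = 0.
Discriminant Δ = (tr M)² − 4·det M = 0 − (-40) = 40; √Δ = 6.324555.
λ = (tr M ± √Δ)/2 = (0 ± 6.324555)/2, giving (tr M − √Δ)/2 = -3.1623 and (tr M + √Δ)/2 = 3.1623.

Eigenvalues sorted in increasing order: [-3.1623, 3.1623].


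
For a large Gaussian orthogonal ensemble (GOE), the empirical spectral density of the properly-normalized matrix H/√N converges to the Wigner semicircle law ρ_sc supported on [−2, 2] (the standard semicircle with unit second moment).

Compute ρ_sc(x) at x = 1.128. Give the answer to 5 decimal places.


ρ_sc(x) = (1/(2π)) √(4 − x²). With x = 1.128:
  4 − x² = 4 − (1.128)² = 4 − 1.272384 = 2.727616.
  √(4 − x²) = 1.651550.
  1/(2π) = 0.159155.
  ρ_sc(1.128) = 0.159155 · 1.651550 = 0.262852.

Rounded to 5 decimal places: ρ_sc(1.128) ≈ 0.26285.


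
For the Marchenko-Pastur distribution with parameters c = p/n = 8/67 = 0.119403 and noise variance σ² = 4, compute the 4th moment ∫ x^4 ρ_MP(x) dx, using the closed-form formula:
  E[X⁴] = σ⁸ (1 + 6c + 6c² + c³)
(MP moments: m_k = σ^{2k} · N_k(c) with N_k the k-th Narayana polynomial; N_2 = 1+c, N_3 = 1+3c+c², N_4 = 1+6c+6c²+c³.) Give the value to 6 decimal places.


E[X⁴] = σ⁸ (1 + 6c + 6c² + c³) (fourth MP moment). With σ² = 4 (so σ⁸ = 256) and c = 8/67 = 0.119403: E[X⁴] = 256 · (1 + 6·0.119403 + 6·(0.119403)² + (0.119403)³) = 256 · 1.803663.

So E[X^4] = 461.737647.


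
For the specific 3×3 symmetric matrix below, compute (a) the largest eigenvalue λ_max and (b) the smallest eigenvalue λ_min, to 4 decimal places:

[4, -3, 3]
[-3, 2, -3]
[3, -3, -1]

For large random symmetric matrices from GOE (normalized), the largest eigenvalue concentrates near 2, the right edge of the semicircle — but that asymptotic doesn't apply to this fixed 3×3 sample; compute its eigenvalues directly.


Since M is real symmetric, all three eigenvalues are real; they are the roots of det(λI − M) = λ³ − (tr M) λ² + s λ − det M, where s is the sum of the principal 2×2 minors.
tr M = 4 + 2 + (-1) = 5.
s = (4·2 − (-3)²) + (4·(-1) − 3²) + (2·(-1) − (-3)²) = -1 + (-13) + (-11) = -25.
det M (expand along row 1) = 4·(-11) − (-3)·12 + 3·3 = 1.
Characteristic polynomial: λ³ − 5λ² − 25λ − 1 = 0.
Substitute λ = y + (tr M)/3 = y + 1.666667 to remove the quadratic term: y³ + p·y + q = 0 with p = s − (tr M)²/3 = -33.333333 and q = −2(tr M)³/27 + (tr M)·s/3 − det M = -51.925926.
Three real roots ⇒ use the trigonometric (Viète) form: r = 2√(−p/3) = 6.666667, φ = arccos(3q/(p·r)) = arccos(0.701000) = 0.793998 rad.
y_k = r·cos(φ/3 − 2πk/3) for k = 0, 1, 2 gives y = 6.434533, -1.706995, -4.727539.
λ_k = y_k + 1.666667 gives λ = 8.1012, -0.0403, -3.0609 (check: the sum is 5.0000 = tr M).

Hence λ_max = 8.1012 and λ_min = -3.0609.


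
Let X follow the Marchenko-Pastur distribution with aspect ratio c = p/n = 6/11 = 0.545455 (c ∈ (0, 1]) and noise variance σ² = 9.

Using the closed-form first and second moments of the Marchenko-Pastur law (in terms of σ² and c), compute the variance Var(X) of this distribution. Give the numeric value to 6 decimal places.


Recall the MP moments m_1 = E[X] = σ² and m_2 = E[X²] = σ⁴ (1 + c).
m_1 = E[X] = σ² = 9, so m_1² = 81.
m_2 = E[X²] = σ⁴ (1 + c) = 81 · (1 + 0.545455) = 81 · 1.545455 = 125.181818.
(Note m_2 − m_1² simplifies to c · σ⁴ = 0.545455 · 81.)

Var(X) = m_2 − m_1² = 125.181818 − 81 = 44.181818.


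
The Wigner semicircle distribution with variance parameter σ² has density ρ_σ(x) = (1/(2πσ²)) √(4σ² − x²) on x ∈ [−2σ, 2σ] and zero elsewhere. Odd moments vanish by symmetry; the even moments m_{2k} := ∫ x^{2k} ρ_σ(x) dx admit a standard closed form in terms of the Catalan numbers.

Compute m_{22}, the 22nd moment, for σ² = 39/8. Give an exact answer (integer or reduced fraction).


By the scaled semicircle moment identity, m_{2k} = σ^{2k} · C_k with k = 11.
C_11 = (1/(k+1)) · C(2k, k) = (1/12) · C(22, 11) = (1/12) · 705432 = 58786.
σ^{2k} = (σ²)^k = (39/8)^11 = 317475837322472439/8589934592.

Therefore m_{22} = σ^{22} · C_11 = (317475837322472439/8589934592) · 58786 = 9331567286419432399527/4294967296.


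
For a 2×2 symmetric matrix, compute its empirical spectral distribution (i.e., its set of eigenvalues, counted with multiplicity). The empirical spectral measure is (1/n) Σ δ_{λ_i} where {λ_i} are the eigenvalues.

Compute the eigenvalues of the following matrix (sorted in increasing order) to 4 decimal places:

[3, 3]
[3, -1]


Since M is real symmetric, both eigenvalues are real; they are the roots of det(λI − M) = λ² − (tr M) λ + det M.
tr M = 3 + (-1) = 2.
det M = 3·(-1) − 3² = -3 − 9 = -12.
Characteristic polynomial: λ² − 2λ − 12 = 0.
Discriminant Δ = (tr M)² − 4·det M = 4 − (-48) = 52; √Δ = 7.211103.
λ = (tr M ± √Δ)/2 = (2 ± 7.211103)/2, giving (tr M − √Δ)/2 = -2.6056 and (tr M + √Δ)/2 = 4.6056.

Eigenvalues sorted in increasing order: [-2.6056, 4.6056].


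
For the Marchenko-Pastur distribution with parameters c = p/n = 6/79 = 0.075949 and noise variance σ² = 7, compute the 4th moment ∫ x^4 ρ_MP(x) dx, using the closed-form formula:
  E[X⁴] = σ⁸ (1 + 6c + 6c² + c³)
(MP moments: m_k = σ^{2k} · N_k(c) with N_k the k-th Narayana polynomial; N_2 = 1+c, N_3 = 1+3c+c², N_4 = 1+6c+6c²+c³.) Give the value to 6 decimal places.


E[X⁴] = σ⁸ (1 + 6c + 6c² + c³) (fourth MP moment). With σ² = 7 (so σ⁸ = 2401) and c = 6/79 = 0.075949: E[X⁴] = 2401 · (1 + 6·0.075949 + 6·(0.075949)² + (0.075949)³) = 2401 · 1.490744.

So E[X^4] = 3579.276680.


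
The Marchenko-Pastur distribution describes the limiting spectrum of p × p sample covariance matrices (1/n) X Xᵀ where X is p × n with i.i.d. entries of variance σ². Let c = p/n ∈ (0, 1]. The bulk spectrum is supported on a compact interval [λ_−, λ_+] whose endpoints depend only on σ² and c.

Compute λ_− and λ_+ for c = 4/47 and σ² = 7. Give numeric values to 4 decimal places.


c = 4/47 = 0.085106; √c = 0.291730.
λ_− = σ² (1 − √c)² = 7 · (1 − 0.291730)² = 7 · (0.708270)² = 3.511525.
λ_+ = σ² (1 + √c)² = 7 · (1 + 0.291730)² = 7 · (1.291730)² = 11.679964.

Rounded to 4 decimal places: λ_− ≈ 3.5115, λ_+ ≈ 11.6800.


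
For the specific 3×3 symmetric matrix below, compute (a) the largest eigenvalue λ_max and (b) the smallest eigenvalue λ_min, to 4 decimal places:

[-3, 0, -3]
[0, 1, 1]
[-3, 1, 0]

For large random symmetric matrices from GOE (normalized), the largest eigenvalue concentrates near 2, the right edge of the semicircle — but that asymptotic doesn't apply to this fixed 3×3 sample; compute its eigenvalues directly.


Since M is real symmetric, all three eigenvalues are real; they are the roots of det(λI − M) = λ³ − (tr M) λ² + s λ − det M, where s is the sum of the principal 2×2 minors.
tr M = -3 + 1 + 0 = -2.
s = ((-3)·1 − 0²) + ((-3)·0 − (-3)²) + (1·0 − 1²) = -3 + (-9) + (-1) = -13.
det M (expand along row 1) = (-3)·(-1) − 0·3 + (-3)·3 = -6.
Characteristic polynomial: λ³ + 2λ² − 13λ + 6 = 0.
Substitute λ = y + (tr M)/3 = y − 0.666667 to remove the quadratic term: y³ + p·y + q = 0 with p = s − (tr M)²/3 = -14.333333 and q = −2(tr M)³/27 + (tr M)·s/3 − det M = 15.259259.
Three real roots ⇒ use the trigonometric (Viète) form: r = 2√(−p/3) = 4.371626, φ = arccos(3q/(p·r)) = arccos(-0.730575) = 2.389959 rad.
y_k = r·cos(φ/3 − 2πk/3) for k = 0, 1, 2 gives y = 3.056220, 1.178913, -4.235133.
λ_k = y_k − 0.666667 gives λ = 2.3896, 0.5122, -4.9018 (check: the sum is -2.0000 = tr M).

Hence λ_max = 2.3896 and λ_min = -4.9018.


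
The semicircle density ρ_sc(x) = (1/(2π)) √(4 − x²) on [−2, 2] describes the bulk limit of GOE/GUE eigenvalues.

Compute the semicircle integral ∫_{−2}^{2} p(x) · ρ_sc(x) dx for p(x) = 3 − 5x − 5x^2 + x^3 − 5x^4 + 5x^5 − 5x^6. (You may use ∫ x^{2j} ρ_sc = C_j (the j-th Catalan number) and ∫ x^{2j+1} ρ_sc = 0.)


Write p(x) = Σ a_i x^i, split into monomials and integrate each against ρ_sc separately.
Using ∫ x^{2j} ρ_sc = C_j = (1/(j+1)) C(2j, j) (Catalan numbers) and ∫ x^{2j+1} ρ_sc = 0 (odd monomials vanish by symmetry):
  i = 0 (even): a_0 · C_{0} = 3 · 1 = 3
  i = 1 (odd): ∫ x^1 ρ_sc = 0 (vanishes)
  i = 2 (even): a_2 · C_{1} = -5 · 1 = -5
  i = 3 (odd): ∫ x^3 ρ_sc = 0 (vanishes)
  i = 4 (even): a_4 · C_{2} = -5 · 2 = -10
  i = 5 (odd): ∫ x^5 ρ_sc = 0 (vanishes)
  i = 6 (even): a_6 · C_{3} = -5 · 5 = -25

Summing the contributions: ∫_{−2}^{2} p(x) ρ_sc(x) dx = 3 + (-5) + (-10) + (-25) = -37.


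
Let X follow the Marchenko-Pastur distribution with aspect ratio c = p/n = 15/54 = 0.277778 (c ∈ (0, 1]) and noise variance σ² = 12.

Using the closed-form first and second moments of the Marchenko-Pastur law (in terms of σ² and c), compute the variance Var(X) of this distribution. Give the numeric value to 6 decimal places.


Recall the MP moments m_1 = E[X] = σ² and m_2 = E[X²] = σ⁴ (1 + c).
m_1 = E[X] = σ² = 12, so m_1² = 144.
m_2 = E[X²] = σ⁴ (1 + c) = 144 · (1 + 0.277778) = 144 · 1.277778 = 184.000000.
(Note m_2 − m_1² simplifies to c · σ⁴ = 0.277778 · 144.)

Var(X) = m_2 − m_1² = 184.000000 − 144 = 40.000000.


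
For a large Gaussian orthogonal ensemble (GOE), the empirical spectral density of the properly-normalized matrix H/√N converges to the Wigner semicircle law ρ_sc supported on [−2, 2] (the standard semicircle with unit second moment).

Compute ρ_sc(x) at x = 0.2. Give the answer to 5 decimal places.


ρ_sc(x) = (1/(2π)) √(4 − x²). With x = 0.2:
  4 − x² = 4 − (0.2)² = 4 − 0.040000 = 3.960000.
  √(4 − x²) = 1.989975.
  1/(2π) = 0.159155.
  ρ_sc(0.2) = 0.159155 · 1.989975 = 0.316714.

Rounded to 5 decimal places: ρ_sc(0.2) ≈ 0.31671.


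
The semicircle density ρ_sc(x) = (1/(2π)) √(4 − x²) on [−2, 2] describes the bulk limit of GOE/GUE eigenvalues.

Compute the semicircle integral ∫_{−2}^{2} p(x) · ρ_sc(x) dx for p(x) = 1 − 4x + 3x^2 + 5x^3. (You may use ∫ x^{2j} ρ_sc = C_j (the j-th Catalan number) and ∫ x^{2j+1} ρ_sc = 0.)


Write p(x) = Σ a_i x^i, split into monomials and integrate each against ρ_sc separately.
Using ∫ x^{2j} ρ_sc = C_j = (1/(j+1)) C(2j, j) (Catalan numbers) and ∫ x^{2j+1} ρ_sc = 0 (odd monomials vanish by symmetry):
  i = 0 (even): a_0 · C_{0} = 1 · 1 = 1
  i = 1 (odd): ∫ x^1 ρ_sc = 0 (vanishes)
  i = 2 (even): a_2 · C_{1} = 3 · 1 = 3
  i = 3 (odd): ∫ x^3 ρ_sc = 0 (vanishes)

Summing the contributions: ∫_{−2}^{2} p(x) ρ_sc(x) dx = 1 + 3 = 4.


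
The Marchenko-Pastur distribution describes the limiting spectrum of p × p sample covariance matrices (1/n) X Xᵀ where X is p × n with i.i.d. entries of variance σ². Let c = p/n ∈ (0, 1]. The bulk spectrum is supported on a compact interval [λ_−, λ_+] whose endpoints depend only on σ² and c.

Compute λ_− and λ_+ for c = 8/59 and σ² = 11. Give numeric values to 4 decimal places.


c = 8/59 = 0.135593; √c = 0.368230.
λ_− = σ² (1 − √c)² = 11 · (1 − 0.368230)² = 11 · (0.631770)² = 4.390469.
λ_+ = σ² (1 + √c)² = 11 · (1 + 0.368230)² = 11 · (1.368230)² = 20.592582.

Rounded to 4 decimal places: λ_− ≈ 4.3905, λ_+ ≈ 20.5926.


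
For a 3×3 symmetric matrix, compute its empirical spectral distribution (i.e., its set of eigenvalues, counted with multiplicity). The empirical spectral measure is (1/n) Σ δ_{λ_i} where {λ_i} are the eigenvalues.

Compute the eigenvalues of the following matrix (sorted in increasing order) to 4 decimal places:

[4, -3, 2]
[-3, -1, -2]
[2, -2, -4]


Since M is real symmetric, all three eigenvalues are real; they are the roots of det(λI − M) = λ³ − (tr M) λ² + s λ − det M, where s is the sum of the principal 2×2 minors.
tr M = 4 + (-1) + (-4) = -1.
s = (4·(-1) − (-3)²) + (4·(-4) − 2²) + ((-1)·(-4) − (-2)²) = -13 + (-20) + 0 = -33.
det M (expand along row 1) = 4·0 − (-3)·16 + 2·8 = 64.
Characteristic polynomial: λ³ + λ² − 33λ − 64 = 0.
Substitute λ = y + (tr M)/3 = y − 0.333333 to remove the quadratic term: y³ + p·y + q = 0 with p = s − (tr M)²/3 = -33.333333 and q = −2(tr M)³/27 + (tr M)·s/3 − det M = -52.925926.
Three real roots ⇒ use the trigonometric (Viète) form: r = 2√(−p/3) = 6.666667, φ = arccos(3q/(p·r)) = arccos(0.714500) = 0.774887 rad.
y_k = r·cos(φ/3 − 2πk/3) for k = 0, 1, 2 gives y = 6.445511, -1.748012, -4.697500.
λ_k = y_k − 0.333333 gives λ = 6.1122, -2.0813, -5.0308 (check: the sum is -1.0000 = tr M).

Eigenvalues sorted in increasing order: [-5.0308, -2.0813, 6.1122].


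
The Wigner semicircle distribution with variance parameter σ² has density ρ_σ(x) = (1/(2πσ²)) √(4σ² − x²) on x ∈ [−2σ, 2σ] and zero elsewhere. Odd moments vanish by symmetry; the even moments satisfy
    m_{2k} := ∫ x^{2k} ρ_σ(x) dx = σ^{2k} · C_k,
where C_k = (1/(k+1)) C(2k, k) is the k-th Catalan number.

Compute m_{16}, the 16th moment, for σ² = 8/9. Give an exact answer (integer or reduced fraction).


By the scaled semicircle moment identity, m_{2k} = σ^{2k} · C_k with k = 8.
C_8 = (1/(k+1)) · C(2k, k) = (1/9) · C(16, 8) = (1/9) · 12870 = 1430.
σ^{2k} = (σ²)^k = (8/9)^8 = 16777216/43046721.

Therefore m_{16} = σ^{16} · C_8 = (16777216/43046721) · 1430 = 23991418880/43046721.


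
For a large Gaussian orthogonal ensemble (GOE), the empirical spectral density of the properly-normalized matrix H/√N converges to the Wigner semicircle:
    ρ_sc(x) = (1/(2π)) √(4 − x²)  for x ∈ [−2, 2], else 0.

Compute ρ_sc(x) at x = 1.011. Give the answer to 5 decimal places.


ρ_sc(x) = (1/(2π)) √(4 − x²). With x = 1.011:
  4 − x² = 4 − (1.011)² = 4 − 1.022121 = 2.977879.
  √(4 − x²) = 1.725653.
  1/(2π) = 0.159155.
  ρ_sc(1.011) = 0.159155 · 1.725653 = 0.274646.

Rounded to 5 decimal places: ρ_sc(1.011) ≈ 0.27465.


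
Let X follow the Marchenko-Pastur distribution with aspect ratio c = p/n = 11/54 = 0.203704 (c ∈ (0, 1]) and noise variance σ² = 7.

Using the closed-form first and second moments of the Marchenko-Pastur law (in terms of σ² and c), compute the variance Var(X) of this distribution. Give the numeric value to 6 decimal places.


Recall the MP moments m_1 = E[X] = σ² and m_2 = E[X²] = σ⁴ (1 + c).
m_1 = E[X] = σ² = 7, so m_1² = 49.
m_2 = E[X²] = σ⁴ (1 + c) = 49 · (1 + 0.203704) = 49 · 1.203704 = 58.981481.
(Note m_2 − m_1² simplifies to c · σ⁴ = 0.203704 · 49.)

Var(X) = m_2 − m_1² = 58.981481 − 49 = 9.981481.


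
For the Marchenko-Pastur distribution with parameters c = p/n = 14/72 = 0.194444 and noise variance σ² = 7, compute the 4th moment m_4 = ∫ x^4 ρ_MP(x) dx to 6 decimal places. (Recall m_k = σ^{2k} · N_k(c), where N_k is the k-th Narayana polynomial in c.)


E[X⁴] = σ⁸ (1 + 6c + 6c² + c³) (fourth MP moment). With σ² = 7 (so σ⁸ = 2401) and c = 14/72 = 0.194444: E[X⁴] = 2401 · (1 + 6·0.194444 + 6·(0.194444)² + (0.194444)³) = 2401 · 2.400870.

So E[X^4] = 5764.489348.


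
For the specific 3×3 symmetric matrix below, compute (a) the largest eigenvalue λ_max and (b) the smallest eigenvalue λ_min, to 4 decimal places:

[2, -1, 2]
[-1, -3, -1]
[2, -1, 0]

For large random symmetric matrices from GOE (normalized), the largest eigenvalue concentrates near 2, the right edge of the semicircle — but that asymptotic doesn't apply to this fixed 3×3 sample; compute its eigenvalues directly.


Since M is real symmetric, all three eigenvalues are real; they are the roots of det(λI − M) = λ³ − (tr M) λ² + s λ − det M, where s is the sum of the principal 2×2 minors.
tr M = 2 + (-3) + 0 = -1.
s = (2·(-3) − (-1)²) + (2·0 − 2²) + ((-3)·0 − (-1)²) = -7 + (-4) + (-1) = -12.
det M (expand along row 1) = 2·(-1) − (-1)·2 + 2·7 = 14.
Characteristic polynomial: λ³ + λ² − 12λ − 14 = 0.
Substitute λ = y + (tr M)/3 = y − 0.333333 to remove the quadratic term: y³ + p·y + q = 0 with p = s − (tr M)²/3 = -12.333333 and q = −2(tr M)³/27 + (tr M)·s/3 − det M = -9.925926.
Three real roots ⇒ use the trigonometric (Viète) form: r = 2√(−p/3) = 4.055175, φ = arccos(3q/(p·r)) = arccos(0.595391) = 0.933044 rad.
y_k = r·cos(φ/3 − 2πk/3) for k = 0, 1, 2 gives y = 3.860622, -0.855587, -3.005035.
λ_k = y_k − 0.333333 gives λ = 3.5273, -1.1889, -3.3384 (check: the sum is -1.0000 = tr M).

Hence λ_max = 3.5273 and λ_min = -3.3384.


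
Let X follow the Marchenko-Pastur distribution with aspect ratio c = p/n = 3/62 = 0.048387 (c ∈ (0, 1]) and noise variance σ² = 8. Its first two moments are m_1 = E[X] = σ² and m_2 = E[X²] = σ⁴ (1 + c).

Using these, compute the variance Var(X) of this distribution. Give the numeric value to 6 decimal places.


m_1 = E[X] = σ² = 8, so m_1² = 64.
m_2 = E[X²] = σ⁴ (1 + c) = 64 · (1 + 0.048387) = 64 · 1.048387 = 67.096774.
(Note m_2 − m_1² simplifies to c · σ⁴ = 0.048387 · 64.)

Var(X) = m_2 − m_1² = 67.096774 − 64 = 3.096774.


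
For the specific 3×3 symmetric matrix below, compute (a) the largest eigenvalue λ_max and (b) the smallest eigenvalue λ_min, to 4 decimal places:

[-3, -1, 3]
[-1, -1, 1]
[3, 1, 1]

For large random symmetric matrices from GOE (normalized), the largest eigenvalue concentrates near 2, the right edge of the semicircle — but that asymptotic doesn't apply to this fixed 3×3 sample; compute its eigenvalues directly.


Since M is real symmetric, all three eigenvalues are real; they are the roots of det(λI − M) = λ³ − (tr M) λ² + s λ − det M, where s is the sum of the principal 2×2 minors.
tr M = -3 + (-1) + 1 = -3.
s = ((-3)·(-1) − (-1)²) + ((-3)·1 − 3²) + ((-1)·1 − 1²) = 2 + (-12) + (-2) = -12.
det M (expand along row 1) = (-3)·(-2) − (-1)·(-4) + 3·2 = 8.
Characteristic polynomial: λ³ + 3λ² − 12λ − 8 = 0.
Substitute λ = y + (tr M)/3 = y − 1.000000 to remove the quadratic term: y³ + p·y + q = 0 with p = s − (tr M)²/3 = -15.000000 and q = −2(tr M)³/27 + (tr M)·s/3 − det M = 6.000000.
Three real roots ⇒ use the trigonometric (Viète) form: r = 2√(−p/3) = 4.472136, φ = arccos(3q/(p·r)) = arccos(-0.268328) = 1.842453 rad.
y_k = r·cos(φ/3 − 2πk/3) for k = 0, 1, 2 gives y = 3.654911, 0.404409, -4.059320.
λ_k = y_k − 1.000000 gives λ = 2.6549, -0.5956, -5.0593 (check: the sum is -3.0000 = tr M).

Hence λ_max = 2.6549 and λ_min = -5.0593.


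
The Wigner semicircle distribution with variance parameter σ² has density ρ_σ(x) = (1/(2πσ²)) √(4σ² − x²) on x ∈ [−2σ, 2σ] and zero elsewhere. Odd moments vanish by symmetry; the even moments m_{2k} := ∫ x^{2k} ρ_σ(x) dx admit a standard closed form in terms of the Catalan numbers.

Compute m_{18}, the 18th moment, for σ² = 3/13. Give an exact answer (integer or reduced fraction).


By the scaled semicircle moment identity, m_{2k} = σ^{2k} · C_k with k = 9.
C_9 = (1/(k+1)) · C(2k, k) = (1/10) · C(18, 9) = (1/10) · 48620 = 4862.
σ^{2k} = (σ²)^k = (3/13)^9 = 19683/10604499373.

Therefore m_{18} = σ^{18} · C_9 = (19683/10604499373) · 4862 = 7361442/815730721.


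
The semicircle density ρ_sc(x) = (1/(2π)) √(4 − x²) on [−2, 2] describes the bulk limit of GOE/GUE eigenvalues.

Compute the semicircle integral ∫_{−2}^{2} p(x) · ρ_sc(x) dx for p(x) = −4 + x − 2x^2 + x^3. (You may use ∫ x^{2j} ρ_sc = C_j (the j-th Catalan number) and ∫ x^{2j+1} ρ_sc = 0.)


Write p(x) = Σ a_i x^i, split into monomials and integrate each against ρ_sc separately.
Using ∫ x^{2j} ρ_sc = C_j = (1/(j+1)) C(2j, j) (Catalan numbers) and ∫ x^{2j+1} ρ_sc = 0 (odd monomials vanish by symmetry):
  i = 0 (even): a_0 · C_{0} = -4 · 1 = -4
  i = 1 (odd): ∫ x^1 ρ_sc = 0 (vanishes)
  i = 2 (even): a_2 · C_{1} = -2 · 1 = -2
  i = 3 (odd): ∫ x^3 ρ_sc = 0 (vanishes)

Summing the contributions: ∫_{−2}^{2} p(x) ρ_sc(x) dx = (-4) + (-2) = -6.


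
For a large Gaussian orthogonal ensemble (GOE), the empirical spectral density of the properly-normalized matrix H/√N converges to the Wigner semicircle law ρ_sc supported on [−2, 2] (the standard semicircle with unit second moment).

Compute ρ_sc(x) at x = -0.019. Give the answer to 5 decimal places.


ρ_sc(x) = (1/(2π)) √(4 − x²). With x = -0.019:
  4 − x² = 4 − (-0.019)² = 4 − 0.000361 = 3.999639.
  √(4 − x²) = 1.999910.
  1/(2π) = 0.159155.
  ρ_sc(-0.019) = 0.159155 · 1.999910 = 0.318296.

Rounded to 5 decimal places: ρ_sc(-0.019) ≈ 0.31830.


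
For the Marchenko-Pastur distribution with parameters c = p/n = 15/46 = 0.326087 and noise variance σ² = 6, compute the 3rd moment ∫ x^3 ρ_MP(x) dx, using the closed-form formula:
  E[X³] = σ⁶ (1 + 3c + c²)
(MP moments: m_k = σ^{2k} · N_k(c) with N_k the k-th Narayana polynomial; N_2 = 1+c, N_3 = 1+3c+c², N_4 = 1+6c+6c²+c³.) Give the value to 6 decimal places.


E[X³] = σ⁶ (1 + 3c + c²) (third MP moment). With σ² = 6 (so σ⁶ = 216) and c = 15/46 = 0.326087: E[X³] = 216 · (1 + 3·0.326087 + (0.326087)²) = 216 · 2.084594.

So E[X^3] = 450.272212.


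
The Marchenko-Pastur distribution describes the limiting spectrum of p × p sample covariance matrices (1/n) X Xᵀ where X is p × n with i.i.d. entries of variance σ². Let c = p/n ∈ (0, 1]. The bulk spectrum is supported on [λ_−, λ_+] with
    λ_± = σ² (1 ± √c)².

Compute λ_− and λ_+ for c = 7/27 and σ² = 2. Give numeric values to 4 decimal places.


c = 7/27 = 0.259259; √c = 0.509175.
λ_− = σ² (1 − √c)² = 2 · (1 − 0.509175)² = 2 · (0.490825)² = 0.481818.
λ_+ = σ² (1 + √c)² = 2 · (1 + 0.509175)² = 2 · (1.509175)² = 4.555219.

Rounded to 4 decimal places: λ_− ≈ 0.4818, λ_+ ≈ 4.5552.


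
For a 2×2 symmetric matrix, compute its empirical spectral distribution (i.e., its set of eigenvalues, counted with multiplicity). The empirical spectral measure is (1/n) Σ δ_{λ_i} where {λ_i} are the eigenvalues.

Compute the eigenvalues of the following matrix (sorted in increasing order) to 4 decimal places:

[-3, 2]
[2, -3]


Since M is real symmetric, both eigenvalues are real; they are the roots of det(λI − M) = λ² − (tr M) λ + det M.
tr M = -3 + (-3) = -6.
det M = (-3)·(-3) − 2² = 9 − 4 = 5.
Characteristic polynomial: λ² + 6λ + 5 = 0.
Discriminant Δ = (tr M)² − 4·det M = 36 − 20 = 16; √Δ = 4.000000.
λ = (tr M ± √Δ)/2 = (-6 ± 4.000000)/2, giving (tr M − √Δ)/2 = -5.0000 and (tr M + √Δ)/2 = -1.0000.

Eigenvalues sorted in increasing order: [-5.0000, -1.0000].


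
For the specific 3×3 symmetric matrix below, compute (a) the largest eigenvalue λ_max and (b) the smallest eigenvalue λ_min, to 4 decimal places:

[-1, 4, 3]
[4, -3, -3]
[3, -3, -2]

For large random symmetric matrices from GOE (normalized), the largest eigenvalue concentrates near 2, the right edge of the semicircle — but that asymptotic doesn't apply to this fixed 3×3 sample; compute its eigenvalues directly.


Since M is real symmetric, all three eigenvalues are real; they are the roots of det(λI − M) = λ³ − (tr M) λ² + s λ − det M, where s is the sum of the principal 2×2 minors.
tr M = -1 + (-3) + (-2) = -6.
s = ((-1)·(-3) − 4²) + ((-1)·(-2) − 3²) + ((-3)·(-2) − (-3)²) = -13 + (-7) + (-3) = -23.
det M (expand along row 1) = (-1)·(-3) − 4·1 + 3·(-3) = -10.
Characteristic polynomial: λ³ + 6λ² − 23λ + 10 = 0.
Substitute λ = y + (tr M)/3 = y − 2.000000 to remove the quadratic term: y³ + p·y + q = 0 with p = s − (tr M)²/3 = -35.000000 and q = −2(tr M)³/27 + (tr M)·s/3 − det M = 72.000000.
Three real roots ⇒ use the trigonometric (Viète) form: r = 2√(−p/3) = 6.831301, φ = arccos(3q/(p·r)) = arccos(-0.903405) = 2.698441 rad.
y_k = r·cos(φ/3 − 2πk/3) for k = 0, 1, 2 gives y = 4.249185, 2.507720, -6.756905.
λ_k = y_k − 2.000000 gives λ = 2.2492, 0.5077, -8.7569 (check: the sum is -6.0000 = tr M).

Hence λ_max = 2.2492 and λ_min = -8.7569.


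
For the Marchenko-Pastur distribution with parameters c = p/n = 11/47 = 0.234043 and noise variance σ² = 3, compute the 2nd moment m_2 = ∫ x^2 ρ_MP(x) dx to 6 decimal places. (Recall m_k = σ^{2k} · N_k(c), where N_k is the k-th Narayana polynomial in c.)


E[X²] = σ⁴ (1 + c) (second MP moment). With σ² = 3 (so σ⁴ = 9) and c = 11/47 = 0.234043: E[X²] = 9 · (1 + 0.234043) = 9 · 1.234043.

So E[X^2] = 11.106383.


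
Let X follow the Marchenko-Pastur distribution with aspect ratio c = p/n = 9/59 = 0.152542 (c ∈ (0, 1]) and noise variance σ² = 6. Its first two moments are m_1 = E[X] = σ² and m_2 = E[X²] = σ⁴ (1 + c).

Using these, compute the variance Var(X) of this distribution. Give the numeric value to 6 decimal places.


m_1 = E[X] = σ² = 6, so m_1² = 36.
m_2 = E[X²] = σ⁴ (1 + c) = 36 · (1 + 0.152542) = 36 · 1.152542 = 41.491525.
(Note m_2 − m_1² simplifies to c · σ⁴ = 0.152542 · 36.)

Var(X) = m_2 − m_1² = 41.491525 − 36 = 5.491525.


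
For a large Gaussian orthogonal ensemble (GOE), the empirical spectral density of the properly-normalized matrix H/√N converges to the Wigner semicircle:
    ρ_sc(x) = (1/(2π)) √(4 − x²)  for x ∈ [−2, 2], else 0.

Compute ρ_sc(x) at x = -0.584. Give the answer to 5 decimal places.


ρ_sc(x) = (1/(2π)) √(4 − x²). With x = -0.584:
  4 − x² = 4 − (-0.584)² = 4 − 0.341056 = 3.658944.
  √(4 − x²) = 1.912837.
  1/(2π) = 0.159155.
  ρ_sc(-0.584) = 0.159155 · 1.912837 = 0.304437.

Rounded to 5 decimal places: ρ_sc(-0.584) ≈ 0.30444.


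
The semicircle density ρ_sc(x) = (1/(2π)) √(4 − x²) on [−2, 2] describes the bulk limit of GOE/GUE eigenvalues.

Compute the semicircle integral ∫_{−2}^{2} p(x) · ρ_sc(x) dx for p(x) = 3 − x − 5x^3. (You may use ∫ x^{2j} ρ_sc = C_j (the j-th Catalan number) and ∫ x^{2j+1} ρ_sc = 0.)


Write p(x) = Σ a_i x^i, split into monomials and integrate each against ρ_sc separately.
Using ∫ x^{2j} ρ_sc = C_j = (1/(j+1)) C(2j, j) (Catalan numbers) and ∫ x^{2j+1} ρ_sc = 0 (odd monomials vanish by symmetry):
  i = 0 (even): a_0 · C_{0} = 3 · 1 = 3
  i = 1 (odd): ∫ x^1 ρ_sc = 0 (vanishes)
  i = 3 (odd): ∫ x^3 ρ_sc = 0 (vanishes)

Summing the contributions: ∫_{−2}^{2} p(x) ρ_sc(x) dx = 3.


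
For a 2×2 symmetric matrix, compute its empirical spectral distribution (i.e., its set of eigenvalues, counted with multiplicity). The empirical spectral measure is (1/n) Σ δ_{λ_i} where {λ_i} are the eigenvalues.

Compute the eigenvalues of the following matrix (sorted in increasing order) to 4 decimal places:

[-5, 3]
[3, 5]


Since M is real symmetric, both eigenvalues are real; they are the roots of det(λI − M) = λ² − (tr M) λ + det M.
tr M = -5 + 5 = 0.
det M = (-5)·5 − 3² = -25 − 9 = -34.
Characteristic polynomial: λ² − 34 = 0.
Discriminant Δ = (tr M)² − 4·det M = 0 − (-136) = 136; √Δ = 11.661904.
λ = (tr M ± √Δ)/2 = (0 ± 11.661904)/2, giving (tr M − √Δ)/2 = -5.8310 and (tr M + √Δ)/2 = 5.8310.

Eigenvalues sorted in increasing order: [-5.8310, 5.8310].


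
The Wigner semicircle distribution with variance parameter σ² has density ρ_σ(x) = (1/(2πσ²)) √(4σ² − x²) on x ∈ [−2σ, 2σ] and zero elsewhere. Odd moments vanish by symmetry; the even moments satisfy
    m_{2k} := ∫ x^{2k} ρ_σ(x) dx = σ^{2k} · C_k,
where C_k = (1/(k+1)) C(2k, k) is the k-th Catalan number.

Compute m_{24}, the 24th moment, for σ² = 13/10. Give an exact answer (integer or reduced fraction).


By the scaled semicircle moment identity, m_{2k} = σ^{2k} · C_k with k = 12.
C_12 = (1/(k+1)) · C(2k, k) = (1/13) · C(24, 12) = (1/13) · 2704156 = 208012.
σ^{2k} = (σ²)^k = (13/10)^12 = 23298085122481/1000000000000.

Therefore m_{24} = σ^{24} · C_12 = (23298085122481/1000000000000) · 208012 = 1211570320624379443/250000000000.


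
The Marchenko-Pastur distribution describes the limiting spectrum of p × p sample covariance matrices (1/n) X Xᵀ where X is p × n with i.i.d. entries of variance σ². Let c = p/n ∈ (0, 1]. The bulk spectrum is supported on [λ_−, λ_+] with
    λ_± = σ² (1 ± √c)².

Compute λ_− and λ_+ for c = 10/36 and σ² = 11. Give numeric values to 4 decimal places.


c = 10/36 = 0.277778; √c = 0.527046.
λ_− = σ² (1 − √c)² = 11 · (1 − 0.527046)² = 11 · (0.472954)² = 2.460537.
λ_+ = σ² (1 + √c)² = 11 · (1 + 0.527046)² = 11 · (1.527046)² = 25.650574.

Rounded to 4 decimal places: λ_− ≈ 2.4605, λ_+ ≈ 25.6506.


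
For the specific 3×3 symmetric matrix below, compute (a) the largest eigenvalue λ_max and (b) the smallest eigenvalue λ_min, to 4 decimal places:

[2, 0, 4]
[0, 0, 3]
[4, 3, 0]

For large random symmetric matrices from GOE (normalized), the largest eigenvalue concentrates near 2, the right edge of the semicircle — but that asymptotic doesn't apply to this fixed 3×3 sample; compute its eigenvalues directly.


Since M is real symmetric, all three eigenvalues are real; they are the roots of det(λI − M) = λ³ − (tr M) λ² + s λ − det M, where s is the sum of the principal 2×2 minors.
tr M = 2 + 0 + 0 = 2.
s = (2·0 − 0²) + (2·0 − 4²) + (0·0 − 3²) = 0 + (-16) + (-9) = -25.
det M (expand along row 1) = 2·(-9) − 0·(-12) + 4·0 = -18.
Characteristic polynomial: λ³ − 2λ² − 25λ + 18 = 0.
Substitute λ = y + (tr M)/3 = y + 0.666667 to remove the quadratic term: y³ + p·y + q = 0 with p = s − (tr M)²/3 = -26.333333 and q = −2(tr M)³/27 + (tr M)·s/3 − det M = 0.740741.
Three real roots ⇒ use the trigonometric (Viète) form: r = 2√(−p/3) = 5.925463, φ = arccos(3q/(p·r)) = arccos(-0.014242) = 1.585038 rad.
y_k = r·cos(φ/3 − 2πk/3) for k = 0, 1, 2 gives y = 5.117478, 0.028130, -5.145609.
λ_k = y_k + 0.666667 gives λ = 5.7841, 0.6948, -4.4789 (check: the sum is 2.0000 = tr M).

Hence λ_max = 5.7841 and λ_min = -4.4789.


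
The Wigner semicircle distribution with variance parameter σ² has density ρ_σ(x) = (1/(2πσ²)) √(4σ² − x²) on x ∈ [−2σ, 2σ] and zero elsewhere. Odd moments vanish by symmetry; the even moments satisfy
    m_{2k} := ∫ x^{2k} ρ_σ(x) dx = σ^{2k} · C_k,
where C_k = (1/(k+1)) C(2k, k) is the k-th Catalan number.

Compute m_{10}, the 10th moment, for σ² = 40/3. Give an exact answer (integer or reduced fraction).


By the scaled semicircle moment identity, m_{2k} = σ^{2k} · C_k with k = 5.
C_5 = (1/(k+1)) · C(2k, k) = (1/6) · C(10, 5) = (1/6) · 252 = 42.
σ^{2k} = (σ²)^k = (40/3)^5 = 102400000/243.

Therefore m_{10} = σ^{10} · C_5 = (102400000/243) · 42 = 1433600000/81.
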